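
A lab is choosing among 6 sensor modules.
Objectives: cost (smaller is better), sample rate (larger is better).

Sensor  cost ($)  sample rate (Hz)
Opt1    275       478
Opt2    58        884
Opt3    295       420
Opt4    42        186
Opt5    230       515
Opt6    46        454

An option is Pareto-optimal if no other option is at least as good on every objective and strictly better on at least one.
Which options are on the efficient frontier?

Opt2, Opt4, Opt6

Opt1: dominated by Opt2 (cost 58≤275, sample rate 884≥478).
Opt2: not dominated (best sample rate).
Opt3: dominated by Opt1 (cost 275≤295, sample rate 478≥420).
Opt4: not dominated (best cost).
Opt5: dominated by Opt2 (cost 58≤230, sample rate 884≥515).
Opt6: not dominated.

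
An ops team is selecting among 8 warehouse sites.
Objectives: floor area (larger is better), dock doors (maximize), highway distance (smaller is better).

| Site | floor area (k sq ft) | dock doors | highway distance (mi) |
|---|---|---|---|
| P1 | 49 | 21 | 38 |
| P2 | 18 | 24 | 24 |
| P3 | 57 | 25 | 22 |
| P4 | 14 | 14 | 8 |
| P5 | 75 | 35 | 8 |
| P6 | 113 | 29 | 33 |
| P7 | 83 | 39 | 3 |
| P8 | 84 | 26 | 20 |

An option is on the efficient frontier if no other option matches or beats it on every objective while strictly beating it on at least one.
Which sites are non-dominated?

P6, P7, P8

P1: dominated by P3 (floor area 57≥49, dock doors 25≥21, highway distance 22≤38).
P2: dominated by P3 (floor area 57≥18, dock doors 25≥24, highway distance 22≤24).
P3: dominated by P5 (floor area 75≥57, dock doors 35≥25, highway distance 8≤22).
P4: dominated by P5 (floor area 75≥14, dock doors 35≥14, highway distance 8≤8).
P5: dominated by P7 (floor area 83≥75, dock doors 39≥35, highway distance 3≤8).
P6: not dominated (best floor area).
P7: not dominated (best dock doors).
P8: not dominated.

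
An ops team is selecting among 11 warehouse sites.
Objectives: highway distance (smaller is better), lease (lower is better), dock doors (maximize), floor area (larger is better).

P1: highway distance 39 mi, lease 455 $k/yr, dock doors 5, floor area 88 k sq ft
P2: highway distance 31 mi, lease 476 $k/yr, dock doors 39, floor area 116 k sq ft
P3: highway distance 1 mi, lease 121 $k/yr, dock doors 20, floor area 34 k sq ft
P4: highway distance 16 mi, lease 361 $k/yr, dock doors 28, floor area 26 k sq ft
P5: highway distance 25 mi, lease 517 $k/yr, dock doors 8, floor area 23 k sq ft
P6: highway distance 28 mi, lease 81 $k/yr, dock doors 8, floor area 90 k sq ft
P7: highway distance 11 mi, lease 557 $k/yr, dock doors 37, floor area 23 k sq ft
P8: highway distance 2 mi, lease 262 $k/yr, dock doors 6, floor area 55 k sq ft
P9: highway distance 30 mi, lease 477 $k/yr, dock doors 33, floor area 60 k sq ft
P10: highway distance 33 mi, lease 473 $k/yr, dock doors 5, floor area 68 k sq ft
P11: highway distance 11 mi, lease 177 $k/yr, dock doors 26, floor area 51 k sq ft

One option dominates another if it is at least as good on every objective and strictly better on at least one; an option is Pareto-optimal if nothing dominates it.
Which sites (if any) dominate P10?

P6

P6: highway distance 28≤33, lease 81≤473, dock doors 8≥5, floor area 90≥68 — dominates P10.
Others (P1, P2, P3, P4, P5, P7, P8, P9, P11) are each worse than P10 on at least one objective.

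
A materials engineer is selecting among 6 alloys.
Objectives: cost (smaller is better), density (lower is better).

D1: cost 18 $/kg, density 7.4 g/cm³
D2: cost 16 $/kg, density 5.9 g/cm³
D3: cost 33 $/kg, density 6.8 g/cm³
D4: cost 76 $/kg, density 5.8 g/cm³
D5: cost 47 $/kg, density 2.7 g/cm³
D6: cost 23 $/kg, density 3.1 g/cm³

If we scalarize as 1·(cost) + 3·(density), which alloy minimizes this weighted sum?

D6

D1: 1·18 + 3·7.4 = 40.2
D2: 1·16 + 3·5.9 = 33.7
D3: 1·33 + 3·6.8 = 53.4
D4: 1·76 + 3·5.8 = 93.4
D5: 1·47 + 3·2.7 = 55.1
D6: 1·23 + 3·3.1 = 32.3
Lowest: D6 at 32.3.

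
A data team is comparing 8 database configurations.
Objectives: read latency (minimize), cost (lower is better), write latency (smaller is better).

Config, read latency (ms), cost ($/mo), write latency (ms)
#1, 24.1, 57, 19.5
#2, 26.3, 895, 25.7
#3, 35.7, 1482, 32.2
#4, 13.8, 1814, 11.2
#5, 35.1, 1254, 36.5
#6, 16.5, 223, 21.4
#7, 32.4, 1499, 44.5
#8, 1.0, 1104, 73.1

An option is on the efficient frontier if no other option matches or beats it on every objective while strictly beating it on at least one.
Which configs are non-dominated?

#1: not dominated (best cost).
#2: dominated by #1 (read latency 24.1≤26.3, cost 57≤895, write latency 19.5≤25.7).
#3: dominated by #1 (read latency 24.1≤35.7, cost 57≤1482, write latency 19.5≤32.2).
#4: not dominated (best write latency).
#5: dominated by #1 (read latency 24.1≤35.1, cost 57≤1254, write latency 19.5≤36.5).
#6: not dominated.
#7: dominated by #1 (read latency 24.1≤32.4, cost 57≤1499, write latency 19.5≤44.5).
#8: not dominated (best read latency).

#1, #4, #6, #8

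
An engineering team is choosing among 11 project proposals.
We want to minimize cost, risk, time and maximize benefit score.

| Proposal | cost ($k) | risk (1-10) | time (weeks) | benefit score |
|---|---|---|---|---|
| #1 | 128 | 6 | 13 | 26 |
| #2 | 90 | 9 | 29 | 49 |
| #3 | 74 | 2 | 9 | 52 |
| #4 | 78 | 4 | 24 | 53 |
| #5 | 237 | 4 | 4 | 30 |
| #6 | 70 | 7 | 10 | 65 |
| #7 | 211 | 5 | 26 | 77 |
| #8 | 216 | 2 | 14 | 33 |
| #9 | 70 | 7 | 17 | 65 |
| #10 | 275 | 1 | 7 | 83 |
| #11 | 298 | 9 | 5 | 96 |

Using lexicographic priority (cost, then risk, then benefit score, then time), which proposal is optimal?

First minimize cost: best is 70, kept {#6, #9}.
Then minimize risk: best is 7, kept {#6, #9}.
Then maximize benefit score: best is 65, kept {#6, #9}.
Then minimize time: best is 10, kept {#6}.

#6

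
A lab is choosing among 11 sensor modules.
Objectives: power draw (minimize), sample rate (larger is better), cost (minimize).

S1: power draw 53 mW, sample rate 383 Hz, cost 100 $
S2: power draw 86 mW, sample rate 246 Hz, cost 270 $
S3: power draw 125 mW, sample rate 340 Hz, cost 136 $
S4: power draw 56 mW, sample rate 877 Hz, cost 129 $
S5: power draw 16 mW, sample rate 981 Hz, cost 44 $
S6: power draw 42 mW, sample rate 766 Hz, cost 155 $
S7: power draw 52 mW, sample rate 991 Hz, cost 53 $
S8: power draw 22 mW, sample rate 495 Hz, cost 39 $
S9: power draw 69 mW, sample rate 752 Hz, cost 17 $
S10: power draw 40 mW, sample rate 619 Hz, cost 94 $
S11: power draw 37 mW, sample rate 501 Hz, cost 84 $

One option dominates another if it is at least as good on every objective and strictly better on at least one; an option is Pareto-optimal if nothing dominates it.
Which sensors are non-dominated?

S5, S7, S8, S9

S1: dominated by S5 (power draw 16≤53, sample rate 981≥383, cost 44≤100).
S2: dominated by S1 (power draw 53≤86, sample rate 383≥246, cost 100≤270).
S3: dominated by S1 (power draw 53≤125, sample rate 383≥340, cost 100≤136).
S4: dominated by S5 (power draw 16≤56, sample rate 981≥877, cost 44≤129).
S5: not dominated (best power draw).
S6: dominated by S5 (power draw 16≤42, sample rate 981≥766, cost 44≤155).
S7: not dominated (best sample rate).
S8: not dominated.
S9: not dominated (best cost).
S10: dominated by S5 (power draw 16≤40, sample rate 981≥619, cost 44≤94).
S11: dominated by S5 (power draw 16≤37, sample rate 981≥501, cost 44≤84).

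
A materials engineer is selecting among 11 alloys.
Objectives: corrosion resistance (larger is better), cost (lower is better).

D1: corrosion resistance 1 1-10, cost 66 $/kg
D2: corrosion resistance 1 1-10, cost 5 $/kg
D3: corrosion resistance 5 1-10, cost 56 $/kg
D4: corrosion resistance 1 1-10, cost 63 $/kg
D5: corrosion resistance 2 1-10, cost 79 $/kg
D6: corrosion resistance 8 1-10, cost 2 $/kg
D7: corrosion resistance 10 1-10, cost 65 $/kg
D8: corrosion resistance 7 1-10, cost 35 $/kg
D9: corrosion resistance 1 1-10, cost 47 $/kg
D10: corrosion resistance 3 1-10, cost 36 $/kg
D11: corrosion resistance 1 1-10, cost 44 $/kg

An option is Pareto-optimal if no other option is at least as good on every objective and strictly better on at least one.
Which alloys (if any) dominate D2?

D6: corrosion resistance 8≥1, cost 2≤5 — dominates D2.
Others (D1, D3, D4, D5, D7, D8, D9, D10, D11) are each worse than D2 on at least one objective.

D6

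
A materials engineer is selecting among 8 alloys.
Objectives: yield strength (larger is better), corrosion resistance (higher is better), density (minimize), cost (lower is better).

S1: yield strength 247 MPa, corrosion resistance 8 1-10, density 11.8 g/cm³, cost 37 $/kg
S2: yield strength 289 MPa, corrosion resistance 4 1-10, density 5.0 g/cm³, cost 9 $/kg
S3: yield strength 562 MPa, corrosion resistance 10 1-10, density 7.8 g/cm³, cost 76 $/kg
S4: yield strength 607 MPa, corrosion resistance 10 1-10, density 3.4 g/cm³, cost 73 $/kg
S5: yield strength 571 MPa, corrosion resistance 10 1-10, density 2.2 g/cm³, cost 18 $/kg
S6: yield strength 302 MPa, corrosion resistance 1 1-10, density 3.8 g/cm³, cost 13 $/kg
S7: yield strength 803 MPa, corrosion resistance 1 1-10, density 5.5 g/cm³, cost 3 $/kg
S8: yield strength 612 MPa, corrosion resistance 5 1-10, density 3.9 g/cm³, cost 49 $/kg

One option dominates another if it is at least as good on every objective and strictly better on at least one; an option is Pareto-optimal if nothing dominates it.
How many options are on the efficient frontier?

S1: dominated by S5 (yield strength 571≥247, corrosion resistance 10≥8, density 2.2≤11.8, cost 18≤37).
S2: not dominated.
S3: dominated by S4 (yield strength 607≥562, corrosion resistance 10≥10, density 3.4≤7.8, cost 73≤76).
S4: not dominated.
S5: not dominated (best density).
S6: not dominated.
S7: not dominated (best yield strength).
S8: not dominated.
Pareto-optimal: S2, S4, S5, S6, S7, S8 → 6.

6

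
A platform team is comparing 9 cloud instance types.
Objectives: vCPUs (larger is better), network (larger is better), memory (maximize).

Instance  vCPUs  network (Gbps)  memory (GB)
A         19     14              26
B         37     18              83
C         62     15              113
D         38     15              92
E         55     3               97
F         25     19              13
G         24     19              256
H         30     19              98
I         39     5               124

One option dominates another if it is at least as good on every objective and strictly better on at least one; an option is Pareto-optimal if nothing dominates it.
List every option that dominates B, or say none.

A: worse on vCPUs (19 vs 37).
C: worse on network (15 vs 18).
D: worse on network (15 vs 18).
E: worse on network (3 vs 18).
F: worse on vCPUs (25 vs 37).
G: worse on vCPUs (24 vs 37).
H: worse on vCPUs (30 vs 37).
I: worse on network (5 vs 18).
No option dominates B.

none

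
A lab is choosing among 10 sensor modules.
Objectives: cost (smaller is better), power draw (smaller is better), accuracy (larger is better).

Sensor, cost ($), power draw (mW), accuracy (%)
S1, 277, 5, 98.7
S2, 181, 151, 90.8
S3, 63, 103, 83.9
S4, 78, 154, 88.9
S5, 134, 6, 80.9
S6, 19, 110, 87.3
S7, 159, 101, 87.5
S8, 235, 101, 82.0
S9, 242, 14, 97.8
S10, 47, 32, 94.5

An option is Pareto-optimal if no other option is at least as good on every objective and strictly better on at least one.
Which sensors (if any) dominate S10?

S1: worse on cost (277 vs 47).
S2: worse on cost (181 vs 47).
S3: worse on cost (63 vs 47).
S4: worse on cost (78 vs 47).
S5: worse on cost (134 vs 47).
S6: worse on power draw (110 vs 32).
S7: worse on cost (159 vs 47).
S8: worse on cost (235 vs 47).
S9: worse on cost (242 vs 47).
No option dominates S10.

none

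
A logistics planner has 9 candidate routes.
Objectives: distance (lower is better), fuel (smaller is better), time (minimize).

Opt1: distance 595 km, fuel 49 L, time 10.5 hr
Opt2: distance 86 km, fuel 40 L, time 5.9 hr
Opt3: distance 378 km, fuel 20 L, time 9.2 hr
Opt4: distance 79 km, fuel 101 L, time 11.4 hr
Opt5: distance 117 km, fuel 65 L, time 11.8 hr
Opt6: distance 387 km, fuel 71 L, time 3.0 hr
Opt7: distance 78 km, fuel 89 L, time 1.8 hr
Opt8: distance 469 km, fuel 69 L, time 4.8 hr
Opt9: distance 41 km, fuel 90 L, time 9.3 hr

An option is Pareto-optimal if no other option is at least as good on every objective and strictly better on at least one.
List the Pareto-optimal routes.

Opt1: dominated by Opt2 (distance 86≤595, fuel 40≤49, time 5.9≤10.5).
Opt2: not dominated.
Opt3: not dominated (best fuel).
Opt4: dominated by Opt7 (distance 78≤79, fuel 89≤101, time 1.8≤11.4).
Opt5: dominated by Opt2 (distance 86≤117, fuel 40≤65, time 5.9≤11.8).
Opt6: not dominated.
Opt7: not dominated (best time).
Opt8: not dominated.
Opt9: not dominated (best distance).

Opt2, Opt3, Opt6, Opt7, Opt8, Opt9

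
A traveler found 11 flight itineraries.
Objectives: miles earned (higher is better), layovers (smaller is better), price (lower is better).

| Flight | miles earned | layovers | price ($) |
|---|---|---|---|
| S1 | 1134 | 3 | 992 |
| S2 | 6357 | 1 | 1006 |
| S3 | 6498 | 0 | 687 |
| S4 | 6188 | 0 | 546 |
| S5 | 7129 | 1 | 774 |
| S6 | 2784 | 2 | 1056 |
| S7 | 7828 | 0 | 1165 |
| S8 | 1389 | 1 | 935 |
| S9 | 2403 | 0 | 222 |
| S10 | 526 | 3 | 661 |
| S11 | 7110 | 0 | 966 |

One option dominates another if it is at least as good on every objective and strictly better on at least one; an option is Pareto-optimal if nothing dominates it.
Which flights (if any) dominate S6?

S2: miles earned 6357≥2784, layovers 1≤2, price 1006≤1056 — dominates S6.
S3: miles earned 6498≥2784, layovers 0≤2, price 687≤1056 — dominates S6.
S4: miles earned 6188≥2784, layovers 0≤2, price 546≤1056 — dominates S6.
S5: miles earned 7129≥2784, layovers 1≤2, price 774≤1056 — dominates S6.
S11: miles earned 7110≥2784, layovers 0≤2, price 966≤1056 — dominates S6.
Others (S1, S7, S8, S9, S10) are each worse than S6 on at least one objective.

S2, S3, S4, S5, S11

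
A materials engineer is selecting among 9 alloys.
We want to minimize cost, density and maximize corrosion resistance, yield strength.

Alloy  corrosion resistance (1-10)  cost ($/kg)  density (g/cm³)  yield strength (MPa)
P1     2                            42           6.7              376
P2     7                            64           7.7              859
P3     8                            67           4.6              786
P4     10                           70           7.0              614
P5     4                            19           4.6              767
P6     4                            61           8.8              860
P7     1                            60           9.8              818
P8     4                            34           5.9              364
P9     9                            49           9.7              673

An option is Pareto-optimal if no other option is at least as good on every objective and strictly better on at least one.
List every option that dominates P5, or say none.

none

P1: worse on corrosion resistance (2 vs 4).
P2: worse on cost (64 vs 19).
P3: worse on cost (67 vs 19).
P4: worse on cost (70 vs 19).
P6: worse on cost (61 vs 19).
P7: worse on corrosion resistance (1 vs 4).
P8: worse on cost (34 vs 19).
P9: worse on cost (49 vs 19).
No option dominates P5.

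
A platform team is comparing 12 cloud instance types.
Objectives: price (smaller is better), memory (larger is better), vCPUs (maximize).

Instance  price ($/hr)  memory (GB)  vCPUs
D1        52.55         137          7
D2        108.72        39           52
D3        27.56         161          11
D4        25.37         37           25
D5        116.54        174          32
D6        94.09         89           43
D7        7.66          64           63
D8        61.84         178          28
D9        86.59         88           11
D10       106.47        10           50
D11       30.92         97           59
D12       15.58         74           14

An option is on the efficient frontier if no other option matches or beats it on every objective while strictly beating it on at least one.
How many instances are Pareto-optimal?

D1: dominated by D3 (price 27.56≤52.55, memory 161≥137, vCPUs 11≥7).
D2: dominated by D7 (price 7.66≤108.72, memory 64≥39, vCPUs 63≥52).
D3: not dominated.
D4: dominated by D7 (price 7.66≤25.37, memory 64≥37, vCPUs 63≥25).
D5: not dominated.
D6: dominated by D11 (price 30.92≤94.09, memory 97≥89, vCPUs 59≥43).
D7: not dominated (best price).
D8: not dominated (best memory).
D9: dominated by D3 (price 27.56≤86.59, memory 161≥88, vCPUs 11≥11).
D10: dominated by D7 (price 7.66≤106.47, memory 64≥10, vCPUs 63≥50).
D11: not dominated.
D12: not dominated.
Pareto-optimal: D3, D5, D7, D8, D11, D12 → 6.

6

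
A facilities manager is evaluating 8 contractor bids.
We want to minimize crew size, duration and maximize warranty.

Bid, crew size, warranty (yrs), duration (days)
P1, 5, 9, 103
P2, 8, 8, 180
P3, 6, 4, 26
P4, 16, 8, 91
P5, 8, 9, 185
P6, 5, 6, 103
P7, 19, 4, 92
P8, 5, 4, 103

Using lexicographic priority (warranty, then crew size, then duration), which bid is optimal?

First maximize warranty: best is 9, kept {P1, P5}.
Then minimize crew size: best is 5, kept {P1}.

P1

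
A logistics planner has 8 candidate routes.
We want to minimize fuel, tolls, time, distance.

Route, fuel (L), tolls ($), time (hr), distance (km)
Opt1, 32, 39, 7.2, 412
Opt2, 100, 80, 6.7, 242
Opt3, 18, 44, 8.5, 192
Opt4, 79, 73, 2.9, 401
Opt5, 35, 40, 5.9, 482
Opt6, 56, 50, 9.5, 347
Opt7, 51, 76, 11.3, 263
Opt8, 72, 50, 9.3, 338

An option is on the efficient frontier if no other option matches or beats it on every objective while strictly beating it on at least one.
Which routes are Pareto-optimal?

Opt1: not dominated (best tolls).
Opt2: not dominated.
Opt3: not dominated (best fuel).
Opt4: not dominated (best time).
Opt5: not dominated.
Opt6: dominated by Opt3 (fuel 18≤56, tolls 44≤50, time 8.5≤9.5, distance 192≤347).
Opt7: dominated by Opt3 (fuel 18≤51, tolls 44≤76, time 8.5≤11.3, distance 192≤263).
Opt8: dominated by Opt3 (fuel 18≤72, tolls 44≤50, time 8.5≤9.3, distance 192≤338).

Opt1, Opt2, Opt3, Opt4, Opt5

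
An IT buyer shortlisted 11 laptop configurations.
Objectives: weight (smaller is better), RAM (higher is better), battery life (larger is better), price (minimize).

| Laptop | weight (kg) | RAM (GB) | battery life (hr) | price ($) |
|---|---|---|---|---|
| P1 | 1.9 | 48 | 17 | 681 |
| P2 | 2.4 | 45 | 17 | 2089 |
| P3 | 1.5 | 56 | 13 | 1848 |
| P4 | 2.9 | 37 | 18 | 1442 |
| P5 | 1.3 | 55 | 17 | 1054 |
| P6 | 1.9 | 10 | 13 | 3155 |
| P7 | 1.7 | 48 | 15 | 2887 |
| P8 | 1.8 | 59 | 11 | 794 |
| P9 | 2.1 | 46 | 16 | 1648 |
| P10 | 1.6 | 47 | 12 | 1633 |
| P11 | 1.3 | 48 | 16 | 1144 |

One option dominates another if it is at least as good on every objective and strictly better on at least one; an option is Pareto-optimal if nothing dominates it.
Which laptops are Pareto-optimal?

P1, P3, P4, P5, P8

P1: not dominated (best price).
P2: dominated by P1 (weight 1.9≤2.4, RAM 48≥45, battery life 17≥17, price 681≤2089).
P3: not dominated.
P4: not dominated (best battery life).
P5: not dominated.
P6: dominated by P1 (weight 1.9≤1.9, RAM 48≥10, battery life 17≥13, price 681≤3155).
P7: dominated by P5 (weight 1.3≤1.7, RAM 55≥48, battery life 17≥15, price 1054≤2887).
P8: not dominated (best RAM).
P9: dominated by P1 (weight 1.9≤2.1, RAM 48≥46, battery life 17≥16, price 681≤1648).
P10: dominated by P5 (weight 1.3≤1.6, RAM 55≥47, battery life 17≥12, price 1054≤1633).
P11: dominated by P5 (weight 1.3≤1.3, RAM 55≥48, battery life 17≥16, price 1054≤1144).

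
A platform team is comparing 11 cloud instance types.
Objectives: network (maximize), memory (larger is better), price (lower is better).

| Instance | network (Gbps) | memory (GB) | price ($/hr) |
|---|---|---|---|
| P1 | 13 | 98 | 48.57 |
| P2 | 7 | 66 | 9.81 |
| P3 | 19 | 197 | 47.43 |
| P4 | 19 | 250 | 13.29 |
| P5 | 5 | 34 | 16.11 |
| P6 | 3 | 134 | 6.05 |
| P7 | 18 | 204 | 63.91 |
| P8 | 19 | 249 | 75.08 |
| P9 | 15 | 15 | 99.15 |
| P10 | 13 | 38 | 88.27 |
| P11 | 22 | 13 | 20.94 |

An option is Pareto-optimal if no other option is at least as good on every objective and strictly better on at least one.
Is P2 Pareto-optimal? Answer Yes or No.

P1: worse on price (48.57 vs 9.81).
P3: worse on price (47.43 vs 9.81).
P4: worse on price (13.29 vs 9.81).
P5: worse on network (5 vs 7).
P6: worse on network (3 vs 7).
P7: worse on price (63.91 vs 9.81).
P8: worse on price (75.08 vs 9.81).
P9: worse on memory (15 vs 66).
P10: worse on memory (38 vs 66).
P11: worse on memory (13 vs 66).
No option is at least as good as P2 on every objective and strictly better on one.

Yes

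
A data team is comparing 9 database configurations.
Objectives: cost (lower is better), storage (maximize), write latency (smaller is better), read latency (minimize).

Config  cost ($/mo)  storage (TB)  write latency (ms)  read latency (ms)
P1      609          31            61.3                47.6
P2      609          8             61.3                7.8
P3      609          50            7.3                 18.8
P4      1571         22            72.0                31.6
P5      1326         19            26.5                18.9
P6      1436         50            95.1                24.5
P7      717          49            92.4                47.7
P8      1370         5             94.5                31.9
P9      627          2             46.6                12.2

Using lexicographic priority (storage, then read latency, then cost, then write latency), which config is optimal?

P3

First maximize storage: best is 50, kept {P3, P6}.
Then minimize read latency: best is 18.8, kept {P3}.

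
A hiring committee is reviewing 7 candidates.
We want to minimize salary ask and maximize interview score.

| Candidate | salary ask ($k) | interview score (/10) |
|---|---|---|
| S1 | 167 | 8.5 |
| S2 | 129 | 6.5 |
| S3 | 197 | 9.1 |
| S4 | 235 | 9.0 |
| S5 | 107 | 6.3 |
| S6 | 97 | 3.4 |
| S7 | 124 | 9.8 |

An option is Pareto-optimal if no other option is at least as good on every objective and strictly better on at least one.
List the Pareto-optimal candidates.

S5, S6, S7

S1: dominated by S7 (salary ask 124≤167, interview score 9.8≥8.5).
S2: dominated by S7 (salary ask 124≤129, interview score 9.8≥6.5).
S3: dominated by S7 (salary ask 124≤197, interview score 9.8≥9.1).
S4: dominated by S3 (salary ask 197≤235, interview score 9.1≥9.0).
S5: not dominated.
S6: not dominated (best salary ask).
S7: not dominated (best interview score).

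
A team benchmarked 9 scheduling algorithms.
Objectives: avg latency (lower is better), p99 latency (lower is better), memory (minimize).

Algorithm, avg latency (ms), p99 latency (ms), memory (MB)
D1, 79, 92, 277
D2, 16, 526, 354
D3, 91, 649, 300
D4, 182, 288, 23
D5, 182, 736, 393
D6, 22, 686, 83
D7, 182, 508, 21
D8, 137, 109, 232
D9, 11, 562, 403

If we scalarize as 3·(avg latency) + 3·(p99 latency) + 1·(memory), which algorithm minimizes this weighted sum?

D1: 3·79 + 3·92 + 1·277 = 790
D2: 3·16 + 3·526 + 1·354 = 1980
D3: 3·91 + 3·649 + 1·300 = 2520
D4: 3·182 + 3·288 + 1·23 = 1433
D5: 3·182 + 3·736 + 1·393 = 3147
D6: 3·22 + 3·686 + 1·83 = 2207
D7: 3·182 + 3·508 + 1·21 = 2091
D8: 3·137 + 3·109 + 1·232 = 970
D9: 3·11 + 3·562 + 1·403 = 2122
Lowest: D1 at 790.

D1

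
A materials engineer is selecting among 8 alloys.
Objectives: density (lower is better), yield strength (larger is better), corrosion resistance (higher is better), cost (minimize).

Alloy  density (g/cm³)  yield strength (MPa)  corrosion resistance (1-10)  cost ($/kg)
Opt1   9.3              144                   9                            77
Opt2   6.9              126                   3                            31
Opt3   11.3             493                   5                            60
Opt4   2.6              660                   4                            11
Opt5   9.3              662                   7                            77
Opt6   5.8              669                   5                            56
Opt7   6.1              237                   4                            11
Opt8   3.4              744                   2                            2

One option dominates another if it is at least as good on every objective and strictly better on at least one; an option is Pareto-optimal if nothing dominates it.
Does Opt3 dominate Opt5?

No

Opt3 vs Opt5: Opt3 is worse on density (11.3 vs 9.3), so it does not dominate Opt5.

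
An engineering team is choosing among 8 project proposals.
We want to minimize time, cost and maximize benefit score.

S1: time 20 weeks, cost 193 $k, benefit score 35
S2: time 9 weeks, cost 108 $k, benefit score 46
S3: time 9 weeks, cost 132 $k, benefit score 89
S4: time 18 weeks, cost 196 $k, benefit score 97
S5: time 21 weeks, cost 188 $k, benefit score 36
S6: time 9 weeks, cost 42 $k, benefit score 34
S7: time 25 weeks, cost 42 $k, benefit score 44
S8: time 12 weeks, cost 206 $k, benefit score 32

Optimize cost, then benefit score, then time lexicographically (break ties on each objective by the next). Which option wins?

S7

First minimize cost: best is 42, kept {S6, S7}.
Then maximize benefit score: best is 44, kept {S7}.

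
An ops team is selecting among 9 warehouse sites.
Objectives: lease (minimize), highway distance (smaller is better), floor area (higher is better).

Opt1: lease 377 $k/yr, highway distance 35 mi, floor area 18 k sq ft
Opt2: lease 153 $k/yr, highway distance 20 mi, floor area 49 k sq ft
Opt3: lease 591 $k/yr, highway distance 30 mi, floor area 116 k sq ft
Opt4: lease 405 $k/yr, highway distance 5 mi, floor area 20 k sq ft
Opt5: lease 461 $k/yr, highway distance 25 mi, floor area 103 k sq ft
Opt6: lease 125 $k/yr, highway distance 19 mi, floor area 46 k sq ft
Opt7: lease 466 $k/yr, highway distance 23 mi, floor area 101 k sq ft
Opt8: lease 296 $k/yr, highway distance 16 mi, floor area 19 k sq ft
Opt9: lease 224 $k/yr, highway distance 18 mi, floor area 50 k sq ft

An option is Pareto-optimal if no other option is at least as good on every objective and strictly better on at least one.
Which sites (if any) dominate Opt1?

Opt2, Opt6, Opt8, Opt9

Opt2: lease 153≤377, highway distance 20≤35, floor area 49≥18 — dominates Opt1.
Opt6: lease 125≤377, highway distance 19≤35, floor area 46≥18 — dominates Opt1.
Opt8: lease 296≤377, highway distance 16≤35, floor area 19≥18 — dominates Opt1.
Opt9: lease 224≤377, highway distance 18≤35, floor area 50≥18 — dominates Opt1.
Others (Opt3, Opt4, Opt5, Opt7) are each worse than Opt1 on at least one objective.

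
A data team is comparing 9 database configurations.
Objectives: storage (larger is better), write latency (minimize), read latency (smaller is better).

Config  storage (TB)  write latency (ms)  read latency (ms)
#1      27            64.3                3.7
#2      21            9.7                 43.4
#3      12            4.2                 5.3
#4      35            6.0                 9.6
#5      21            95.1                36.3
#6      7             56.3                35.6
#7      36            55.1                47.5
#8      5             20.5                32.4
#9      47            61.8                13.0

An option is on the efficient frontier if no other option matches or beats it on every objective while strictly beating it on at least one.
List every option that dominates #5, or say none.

#1: storage 27≥21, write latency 64.3≤95.1, read latency 3.7≤36.3 — dominates #5.
#4: storage 35≥21, write latency 6.0≤95.1, read latency 9.6≤36.3 — dominates #5.
#9: storage 47≥21, write latency 61.8≤95.1, read latency 13.0≤36.3 — dominates #5.
Others (#2, #3, #6, #7, #8) are each worse than #5 on at least one objective.

#1, #4, #9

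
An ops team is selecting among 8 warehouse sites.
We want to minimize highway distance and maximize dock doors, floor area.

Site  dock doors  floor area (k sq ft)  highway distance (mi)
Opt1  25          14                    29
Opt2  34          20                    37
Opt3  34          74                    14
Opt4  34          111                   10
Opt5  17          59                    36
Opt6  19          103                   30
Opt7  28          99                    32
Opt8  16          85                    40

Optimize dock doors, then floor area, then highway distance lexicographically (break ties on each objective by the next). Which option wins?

Opt4

First maximize dock doors: best is 34, kept {Opt2, Opt3, Opt4}.
Then maximize floor area: best is 111, kept {Opt4}.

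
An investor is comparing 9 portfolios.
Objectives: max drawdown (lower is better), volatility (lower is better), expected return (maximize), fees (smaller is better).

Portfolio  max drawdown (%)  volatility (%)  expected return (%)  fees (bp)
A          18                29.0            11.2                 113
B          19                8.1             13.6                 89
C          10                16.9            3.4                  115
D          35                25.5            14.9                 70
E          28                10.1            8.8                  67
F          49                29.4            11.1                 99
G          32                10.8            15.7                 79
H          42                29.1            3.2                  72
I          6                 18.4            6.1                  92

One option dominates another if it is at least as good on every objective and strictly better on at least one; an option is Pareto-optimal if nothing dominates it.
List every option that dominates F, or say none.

B, D, G

B: max drawdown 19≤49, volatility 8.1≤29.4, expected return 13.6≥11.1, fees 89≤99 — dominates F.
D: max drawdown 35≤49, volatility 25.5≤29.4, expected return 14.9≥11.1, fees 70≤99 — dominates F.
G: max drawdown 32≤49, volatility 10.8≤29.4, expected return 15.7≥11.1, fees 79≤99 — dominates F.
Others (A, C, E, H, I) are each worse than F on at least one objective.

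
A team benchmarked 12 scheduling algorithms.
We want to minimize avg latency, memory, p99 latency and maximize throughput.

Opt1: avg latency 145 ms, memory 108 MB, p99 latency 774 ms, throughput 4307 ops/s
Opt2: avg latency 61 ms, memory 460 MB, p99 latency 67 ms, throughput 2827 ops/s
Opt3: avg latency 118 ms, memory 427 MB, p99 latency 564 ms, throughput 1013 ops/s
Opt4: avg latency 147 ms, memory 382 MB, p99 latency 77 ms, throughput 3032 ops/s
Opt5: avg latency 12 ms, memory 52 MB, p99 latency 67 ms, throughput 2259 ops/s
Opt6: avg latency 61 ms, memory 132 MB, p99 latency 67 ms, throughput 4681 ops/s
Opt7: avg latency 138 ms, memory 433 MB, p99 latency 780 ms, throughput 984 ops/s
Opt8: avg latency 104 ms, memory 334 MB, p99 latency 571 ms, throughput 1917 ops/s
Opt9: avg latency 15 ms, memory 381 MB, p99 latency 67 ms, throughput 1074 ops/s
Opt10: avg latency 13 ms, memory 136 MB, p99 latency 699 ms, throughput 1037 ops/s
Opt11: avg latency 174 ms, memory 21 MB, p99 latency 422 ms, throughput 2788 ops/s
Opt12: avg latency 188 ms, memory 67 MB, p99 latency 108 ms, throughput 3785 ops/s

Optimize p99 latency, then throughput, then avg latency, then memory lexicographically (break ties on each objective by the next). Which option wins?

First minimize p99 latency: best is 67, kept {Opt2, Opt5, Opt6, Opt9}.
Then maximize throughput: best is 4681, kept {Opt6}.

Opt6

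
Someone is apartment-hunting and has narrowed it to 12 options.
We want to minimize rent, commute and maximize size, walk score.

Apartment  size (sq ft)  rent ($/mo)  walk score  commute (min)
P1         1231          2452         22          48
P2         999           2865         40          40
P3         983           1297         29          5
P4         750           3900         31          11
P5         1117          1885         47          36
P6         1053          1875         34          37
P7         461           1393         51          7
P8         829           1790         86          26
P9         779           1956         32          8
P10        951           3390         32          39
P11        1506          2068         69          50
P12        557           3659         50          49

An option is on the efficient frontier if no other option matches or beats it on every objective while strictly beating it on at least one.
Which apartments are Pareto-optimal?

P1: not dominated.
P2: dominated by P5 (size 1117≥999, rent 1885≤2865, walk score 47≥40, commute 36≤40).
P3: not dominated (best rent).
P4: dominated by P9 (size 779≥750, rent 1956≤3900, walk score 32≥31, commute 8≤11).
P5: not dominated.
P6: not dominated.
P7: not dominated.
P8: not dominated (best walk score).
P9: not dominated.
P10: dominated by P5 (size 1117≥951, rent 1885≤3390, walk score 47≥32, commute 36≤39).
P11: not dominated (best size).
P12: dominated by P8 (size 829≥557, rent 1790≤3659, walk score 86≥50, commute 26≤49).

P1, P3, P5, P6, P7, P8, P9, P11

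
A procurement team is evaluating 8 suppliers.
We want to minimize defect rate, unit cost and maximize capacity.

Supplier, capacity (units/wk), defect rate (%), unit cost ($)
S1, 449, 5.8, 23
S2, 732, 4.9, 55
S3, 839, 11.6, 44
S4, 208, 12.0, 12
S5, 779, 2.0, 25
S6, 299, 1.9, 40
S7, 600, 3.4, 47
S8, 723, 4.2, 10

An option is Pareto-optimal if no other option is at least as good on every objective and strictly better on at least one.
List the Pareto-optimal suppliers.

S1: dominated by S8 (capacity 723≥449, defect rate 4.2≤5.8, unit cost 10≤23).
S2: dominated by S5 (capacity 779≥732, defect rate 2.0≤4.9, unit cost 25≤55).
S3: not dominated (best capacity).
S4: dominated by S8 (capacity 723≥208, defect rate 4.2≤12.0, unit cost 10≤12).
S5: not dominated.
S6: not dominated (best defect rate).
S7: dominated by S5 (capacity 779≥600, defect rate 2.0≤3.4, unit cost 25≤47).
S8: not dominated (best unit cost).

S3, S5, S6, S8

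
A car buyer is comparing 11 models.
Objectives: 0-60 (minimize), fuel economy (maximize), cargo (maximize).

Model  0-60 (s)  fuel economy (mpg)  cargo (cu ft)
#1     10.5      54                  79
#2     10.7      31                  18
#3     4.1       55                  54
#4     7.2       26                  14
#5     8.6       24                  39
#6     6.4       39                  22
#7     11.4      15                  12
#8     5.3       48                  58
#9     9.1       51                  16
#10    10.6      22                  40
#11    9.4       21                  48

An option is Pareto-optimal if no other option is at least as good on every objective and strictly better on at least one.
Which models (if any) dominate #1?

#2: worse on 0-60 (10.7 vs 10.5).
#3: worse on cargo (54 vs 79).
#4: worse on fuel economy (26 vs 54).
#5: worse on fuel economy (24 vs 54).
#6: worse on fuel economy (39 vs 54).
#7: worse on 0-60 (11.4 vs 10.5).
#8: worse on fuel economy (48 vs 54).
#9: worse on fuel economy (51 vs 54).
#10: worse on 0-60 (10.6 vs 10.5).
#11: worse on fuel economy (21 vs 54).
No option dominates #1.

none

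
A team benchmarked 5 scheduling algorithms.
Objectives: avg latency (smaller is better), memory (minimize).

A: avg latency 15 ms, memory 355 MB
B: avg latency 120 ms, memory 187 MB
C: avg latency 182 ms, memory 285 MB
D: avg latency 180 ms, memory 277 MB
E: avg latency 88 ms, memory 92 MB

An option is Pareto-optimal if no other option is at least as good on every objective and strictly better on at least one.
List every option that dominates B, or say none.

E

E: avg latency 88≤120, memory 92≤187 — dominates B.
Others (A, C, D) are each worse than B on at least one objective.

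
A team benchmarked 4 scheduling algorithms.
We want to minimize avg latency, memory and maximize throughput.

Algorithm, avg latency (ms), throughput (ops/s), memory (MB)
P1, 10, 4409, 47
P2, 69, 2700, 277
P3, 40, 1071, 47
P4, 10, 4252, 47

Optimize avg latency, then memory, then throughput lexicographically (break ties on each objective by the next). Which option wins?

P1

First minimize avg latency: best is 10, kept {P1, P4}.
Then minimize memory: best is 47, kept {P1, P4}.
Then maximize throughput: best is 4409, kept {P1}.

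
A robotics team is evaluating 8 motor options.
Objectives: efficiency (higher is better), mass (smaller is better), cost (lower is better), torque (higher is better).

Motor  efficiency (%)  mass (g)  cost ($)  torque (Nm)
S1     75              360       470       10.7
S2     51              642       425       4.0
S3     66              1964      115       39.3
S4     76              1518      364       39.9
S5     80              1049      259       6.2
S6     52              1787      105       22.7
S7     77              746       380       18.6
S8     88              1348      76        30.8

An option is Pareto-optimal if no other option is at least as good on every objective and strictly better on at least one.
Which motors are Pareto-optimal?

S1: not dominated (best mass).
S2: not dominated.
S3: not dominated.
S4: not dominated (best torque).
S5: not dominated.
S6: dominated by S8 (efficiency 88≥52, mass 1348≤1787, cost 76≤105, torque 30.8≥22.7).
S7: not dominated.
S8: not dominated (best efficiency).

S1, S2, S3, S4, S5, S7, S8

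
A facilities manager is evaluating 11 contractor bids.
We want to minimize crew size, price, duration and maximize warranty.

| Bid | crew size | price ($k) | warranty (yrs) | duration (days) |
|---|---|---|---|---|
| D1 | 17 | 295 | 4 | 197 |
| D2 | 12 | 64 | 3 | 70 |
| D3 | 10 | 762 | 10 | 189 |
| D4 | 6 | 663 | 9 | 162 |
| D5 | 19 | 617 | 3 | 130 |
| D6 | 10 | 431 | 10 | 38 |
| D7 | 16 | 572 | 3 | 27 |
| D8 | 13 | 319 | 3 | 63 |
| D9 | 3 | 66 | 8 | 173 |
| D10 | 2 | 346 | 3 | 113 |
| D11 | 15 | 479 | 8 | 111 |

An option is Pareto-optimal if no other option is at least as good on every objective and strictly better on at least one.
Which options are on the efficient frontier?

D2, D4, D6, D7, D8, D9, D10

D1: dominated by D9 (crew size 3≤17, price 66≤295, warranty 8≥4, duration 173≤197).
D2: not dominated (best price).
D3: dominated by D6 (crew size 10≤10, price 431≤762, warranty 10≥10, duration 38≤189).
D4: not dominated.
D5: dominated by D2 (crew size 12≤19, price 64≤617, warranty 3≥3, duration 70≤130).
D6: not dominated.
D7: not dominated (best duration).
D8: not dominated.
D9: not dominated.
D10: not dominated (best crew size).
D11: dominated by D6 (crew size 10≤15, price 431≤479, warranty 10≥8, duration 38≤111).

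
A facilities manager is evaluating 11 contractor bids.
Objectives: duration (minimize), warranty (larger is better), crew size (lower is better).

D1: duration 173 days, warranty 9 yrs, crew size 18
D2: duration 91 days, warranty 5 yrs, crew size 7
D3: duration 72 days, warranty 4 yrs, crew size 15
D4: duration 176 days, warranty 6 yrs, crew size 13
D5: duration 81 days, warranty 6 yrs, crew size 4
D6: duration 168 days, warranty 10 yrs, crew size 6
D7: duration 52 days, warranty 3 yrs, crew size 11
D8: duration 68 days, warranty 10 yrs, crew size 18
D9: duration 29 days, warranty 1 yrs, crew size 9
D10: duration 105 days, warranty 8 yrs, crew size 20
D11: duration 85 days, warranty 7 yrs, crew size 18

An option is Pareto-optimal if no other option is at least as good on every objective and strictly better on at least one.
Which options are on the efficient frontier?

D1: dominated by D6 (duration 168≤173, warranty 10≥9, crew size 6≤18).
D2: dominated by D5 (duration 81≤91, warranty 6≥5, crew size 4≤7).
D3: not dominated.
D4: dominated by D5 (duration 81≤176, warranty 6≥6, crew size 4≤13).
D5: not dominated (best crew size).
D6: not dominated.
D7: not dominated.
D8: not dominated.
D9: not dominated (best duration).
D10: dominated by D8 (duration 68≤105, warranty 10≥8, crew size 18≤20).
D11: dominated by D8 (duration 68≤85, warranty 10≥7, crew size 18≤18).

D3, D5, D6, D7, D8, D9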